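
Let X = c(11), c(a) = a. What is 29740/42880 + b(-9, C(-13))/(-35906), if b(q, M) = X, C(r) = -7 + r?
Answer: 26684319/38491232 ≈ 0.69326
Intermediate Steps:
X = 11
b(q, M) = 11
29740/42880 + b(-9, C(-13))/(-35906) = 29740/42880 + 11/(-35906) = 29740*(1/42880) + 11*(-1/35906) = 1487/2144 - 11/35906 = 26684319/38491232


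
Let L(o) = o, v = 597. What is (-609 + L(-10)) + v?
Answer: -22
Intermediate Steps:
(-609 + L(-10)) + v = (-609 - 10) + 597 = -619 + 597 = -22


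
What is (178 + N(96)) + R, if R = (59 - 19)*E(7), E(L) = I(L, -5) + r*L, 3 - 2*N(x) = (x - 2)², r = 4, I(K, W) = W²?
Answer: -4237/2 ≈ -2118.5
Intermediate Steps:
N(x) = 3/2 - (-2 + x)²/2 (N(x) = 3/2 - (x - 2)²/2 = 3/2 - (-2 + x)²/2)
E(L) = 25 + 4*L (E(L) = (-5)² + 4*L = 25 + 4*L)
R = 2120 (R = (59 - 19)*(25 + 4*7) = 40*(25 + 28) = 40*53 = 2120)
(178 + N(96)) + R = (178 + (3/2 - (-2 + 96)²/2)) + 2120 = (178 + (3/2 - ½*94²)) + 2120 = (178 + (3/2 - ½*8836)) + 2120 = (178 + (3/2 - 4418)) + 2120 = (178 - 8833/2) + 2120 = -8477/2 + 2120 = -4237/2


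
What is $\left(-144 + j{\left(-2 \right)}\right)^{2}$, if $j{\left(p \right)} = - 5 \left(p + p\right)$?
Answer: $15376$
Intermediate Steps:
$j{\left(p \right)} = - 10 p$ ($j{\left(p \right)} = - 5 \cdot 2 p = - 10 p$)
$\left(-144 + j{\left(-2 \right)}\right)^{2} = \left(-144 - -20\right)^{2} = \left(-144 + 20\right)^{2} = \left(-124\right)^{2} = 15376$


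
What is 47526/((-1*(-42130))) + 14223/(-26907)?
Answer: 113261182/188931985 ≈ 0.59948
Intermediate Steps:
47526/((-1*(-42130))) + 14223/(-26907) = 47526/42130 + 14223*(-1/26907) = 47526*(1/42130) - 4741/8969 = 23763/21065 - 4741/8969 = 113261182/188931985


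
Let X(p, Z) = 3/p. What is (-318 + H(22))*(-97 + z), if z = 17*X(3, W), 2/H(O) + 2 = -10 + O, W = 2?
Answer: 25424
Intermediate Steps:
H(O) = 2/(-12 + O) (H(O) = 2/(-2 + (-10 + O)) = 2/(-12 + O))
z = 17 (z = 17*(3/3) = 17*(3*(1/3)) = 17*1 = 17)
(-318 + H(22))*(-97 + z) = (-318 + 2/(-12 + 22))*(-97 + 17) = (-318 + 2/10)*(-80) = (-318 + 2*(1/10))*(-80) = (-318 + 1/5)*(-80) = -1589/5*(-80) = 25424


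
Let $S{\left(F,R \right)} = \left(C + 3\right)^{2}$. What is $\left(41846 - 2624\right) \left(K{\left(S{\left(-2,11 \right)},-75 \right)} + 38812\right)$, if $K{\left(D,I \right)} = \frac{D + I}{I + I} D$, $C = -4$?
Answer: $\frac{38057590338}{25} \approx 1.5223 \cdot 10^{9}$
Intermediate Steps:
$S{\left(F,R \right)} = 1$ ($S{\left(F,R \right)} = \left(-4 + 3\right)^{2} = \left(-1\right)^{2} = 1$)
$K{\left(D,I \right)} = \frac{D \left(D + I\right)}{2 I}$ ($K{\left(D,I \right)} = \frac{D + I}{2 I} D = \frac{D \left(D + I\right)}{2 I}$)
$\left(41846 - 2624\right) \left(K{\left(S{\left(-2,11 \right)},-75 \right)} + 38812\right) = \left(41846 - 2624\right) \left(\frac{1}{2} \cdot 1 \frac{1}{-75} \left(1 - 75\right) + 38812\right) = 39222 \left(\frac{1}{2} \cdot 1 \left(- \frac{1}{75}\right) \left(-74\right) + 38812\right) = 39222 \left(\frac{37}{75} + 38812\right) = 39222 \cdot \frac{2910937}{75} = \frac{38057590338}{25}$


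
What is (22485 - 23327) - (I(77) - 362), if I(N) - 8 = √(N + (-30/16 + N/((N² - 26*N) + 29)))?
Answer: -488 - √1176006054/3956 ≈ -496.67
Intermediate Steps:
I(N) = 8 + √(-15/8 + N + N/(29 + N² - 26*N)) (I(N) = 8 + √(N + (-30/16 + N/((N² - 26*N) + 29))) = 8 + √(N + (-30*1/16 + N/(29 + N² - 26*N))) = 8 + √(N + (-15/8 + N/(29 + N² - 26*N))) = 8 + √(-15/8 + N + N/(29 + N² - 26*N)))
(22485 - 23327) - (I(77) - 362) = (22485 - 23327) - ((8 + √(-30 + 16*77 + 16*77/(29 + 77² - 26*77))/4) - 362) = -842 - ((8 + √(-30 + 1232 + 16*77/(29 + 5929 - 2002))/4) - 362) = -842 - ((8 + √(-30 + 1232 + 16*77/3956)/4) - 362) = -842 - ((8 + √(-30 + 1232 + 16*77*(1/3956))/4) - 362) = -842 - ((8 + √(-30 + 1232 + 308/989)/4) - 362) = -842 - ((8 + √(1189086/989)/4) - 362) = -842 - ((8 + (√1176006054/989)/4) - 362) = -842 - ((8 + √1176006054/3956) - 362) = -842 - (-354 + √1176006054/3956) = -842 + (354 - √1176006054/3956) = -488 - √1176006054/3956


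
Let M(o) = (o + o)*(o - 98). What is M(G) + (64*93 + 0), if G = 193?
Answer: 42622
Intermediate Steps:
M(o) = 2*o*(-98 + o) (M(o) = (2*o)*(-98 + o) = 2*o*(-98 + o))
M(G) + (64*93 + 0) = 2*193*(-98 + 193) + (64*93 + 0) = 2*193*95 + (5952 + 0) = 36670 + 5952 = 42622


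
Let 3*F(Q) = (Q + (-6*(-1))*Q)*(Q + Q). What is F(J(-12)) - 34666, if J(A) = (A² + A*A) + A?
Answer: 320822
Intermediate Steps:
J(A) = A + 2*A² (J(A) = (A² + A²) + A = 2*A² + A = A + 2*A²)
F(Q) = 14*Q²/3 (F(Q) = ((Q + (-6*(-1))*Q)*(Q + Q))/3 = ((Q + 6*Q)*(2*Q))/3 = ((7*Q)*(2*Q))/3 = (14*Q²)/3 = 14*Q²/3)
F(J(-12)) - 34666 = 14*(-12*(1 + 2*(-12)))²/3 - 34666 = 14*(-12*(1 - 24))²/3 - 34666 = 14*(-12*(-23))²/3 - 34666 = (14/3)*276² - 34666 = (14/3)*76176 - 34666 = 355488 - 34666 = 320822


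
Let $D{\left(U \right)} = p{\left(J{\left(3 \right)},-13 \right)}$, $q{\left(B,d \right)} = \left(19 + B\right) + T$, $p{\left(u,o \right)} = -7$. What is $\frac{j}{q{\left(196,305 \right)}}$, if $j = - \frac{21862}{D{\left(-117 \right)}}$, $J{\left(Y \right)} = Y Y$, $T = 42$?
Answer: $\frac{21862}{1799} \approx 12.152$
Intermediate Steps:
$J{\left(Y \right)} = Y^{2}$
$q{\left(B,d \right)} = 61 + B$ ($q{\left(B,d \right)} = \left(19 + B\right) + 42 = 61 + B$)
$D{\left(U \right)} = -7$
$j = \frac{21862}{7}$ ($j = - \frac{21862}{-7} = \left(-21862\right) \left(- \frac{1}{7}\right) = \frac{21862}{7} \approx 3123.1$)
$\frac{j}{q{\left(196,305 \right)}} = \frac{21862}{7 \left(61 + 196\right)} = \frac{21862}{7 \cdot 257} = \frac{21862}{7} \cdot \frac{1}{257} = \frac{21862}{1799}$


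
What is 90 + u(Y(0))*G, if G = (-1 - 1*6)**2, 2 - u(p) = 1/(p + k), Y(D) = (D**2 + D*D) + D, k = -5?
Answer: 989/5 ≈ 197.80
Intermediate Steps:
Y(D) = D + 2*D**2 (Y(D) = (D**2 + D**2) + D = 2*D**2 + D = D + 2*D**2)
u(p) = 2 - 1/(-5 + p) (u(p) = 2 - 1/(p - 5) = 2 - 1/(-5 + p))
G = 49 (G = (-1 - 6)**2 = (-7)**2 = 49)
90 + u(Y(0))*G = 90 + ((-11 + 2*(0*(1 + 2*0)))/(-5 + 0*(1 + 2*0)))*49 = 90 + ((-11 + 2*(0*(1 + 0)))/(-5 + 0*(1 + 0)))*49 = 90 + ((-11 + 2*(0*1))/(-5 + 0*1))*49 = 90 + ((-11 + 2*0)/(-5 + 0))*49 = 90 + ((-11 + 0)/(-5))*49 = 90 - 1/5*(-11)*49 = 90 + (11/5)*49 = 90 + 539/5 = 989/5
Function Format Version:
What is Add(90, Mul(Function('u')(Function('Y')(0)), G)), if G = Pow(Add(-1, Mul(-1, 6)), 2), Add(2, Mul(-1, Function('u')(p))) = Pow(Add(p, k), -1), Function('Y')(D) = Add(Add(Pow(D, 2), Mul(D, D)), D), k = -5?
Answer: Rational(989, 5) ≈ 197.80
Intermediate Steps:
Function('Y')(D) = Add(D, Mul(2, Pow(D, 2))) (Function('Y')(D) = Add(Add(Pow(D, 2), Pow(D, 2)), D) = Add(Mul(2, Pow(D, 2)), D) = Add(D, Mul(2, Pow(D, 2))))
Function('u')(p) = Add(2, Mul(-1, Pow(Add(-5, p), -1))) (Function('u')(p) = Add(2, Mul(-1, Pow(Add(p, -5), -1))) = Add(2, Mul(-1, Pow(Add(-5, p), -1))))
G = 49 (G = Pow(Add(-1, -6), 2) = Pow(-7, 2) = 49)
Add(90, Mul(Function('u')(Function('Y')(0)), G)) = Add(90, Mul(Mul(Pow(Add(-5, Mul(0, Add(1, Mul(2, 0)))), -1), Add(-11, Mul(2, Mul(0, Add(1, Mul(2, 0)))))), 49)) = Add(90, Mul(Mul(Pow(Add(-5, Mul(0, Add(1, 0))), -1), Add(-11, Mul(2, Mul(0, Add(1, 0))))), 49)) = Add(90, Mul(Mul(Pow(Add(-5, Mul(0, 1)), -1), Add(-11, Mul(2, Mul(0, 1)))), 49)) = Add(90, Mul(Mul(Pow(Add(-5, 0), -1), Add(-11, Mul(2, 0))), 49)) = Add(90, Mul(Mul(Pow(-5, -1), Add(-11, 0)), 49)) = Add(90, Mul(Mul(Rational(-1, 5), -11), 49)) = Add(90, Mul(Rational(11, 5), 49)) = Add(90, Rational(539, 5)) = Rational(989, 5)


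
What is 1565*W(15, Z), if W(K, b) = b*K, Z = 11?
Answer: 258225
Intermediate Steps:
W(K, b) = K*b
1565*W(15, Z) = 1565*(15*11) = 1565*165 = 258225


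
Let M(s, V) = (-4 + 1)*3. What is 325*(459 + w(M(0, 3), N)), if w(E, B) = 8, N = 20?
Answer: 151775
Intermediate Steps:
M(s, V) = -9 (M(s, V) = -3*3 = -9)
325*(459 + w(M(0, 3), N)) = 325*(459 + 8) = 325*467 = 151775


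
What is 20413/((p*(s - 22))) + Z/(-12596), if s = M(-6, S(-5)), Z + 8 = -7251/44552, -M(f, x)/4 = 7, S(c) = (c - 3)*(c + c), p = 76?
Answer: -1431740500387/266559071200 ≈ -5.3712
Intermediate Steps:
S(c) = 2*c*(-3 + c) (S(c) = (-3 + c)*(2*c) = 2*c*(-3 + c))
M(f, x) = -28 (M(f, x) = -4*7 = -28)
Z = -363667/44552 (Z = -8 - 7251/44552 = -363667/44552 ≈ -8.1628)
s = -28
20413/((p*(s - 22))) + Z/(-12596) = 20413/((76*(-28 - 22))) - 363667/44552/(-12596) = 20413/((76*(-50))) - 363667/44552*(-1/12596) = 20413/(-3800) + 363667/561176992 = 20413*(-1/3800) + 363667/561176992 = -20413/3800 + 363667/561176992 = -1431740500387/266559071200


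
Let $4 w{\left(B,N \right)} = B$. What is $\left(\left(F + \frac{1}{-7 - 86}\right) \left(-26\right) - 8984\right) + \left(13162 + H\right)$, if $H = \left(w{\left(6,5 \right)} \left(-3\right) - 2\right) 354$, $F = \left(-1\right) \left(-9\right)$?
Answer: $\frac{152825}{93} \approx 1643.3$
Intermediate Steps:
$w{\left(B,N \right)} = \frac{B}{4}$
$F = 9$
$H = -2301$ ($H = \left(\frac{1}{4} \cdot 6 \left(-3\right) - 2\right) 354 = \left(\frac{3}{2} \left(-3\right) - 2\right) 354 = \left(- \frac{9}{2} - 2\right) 354 = \left(- \frac{13}{2}\right) 354 = -2301$)
$\left(\left(F + \frac{1}{-7 - 86}\right) \left(-26\right) - 8984\right) + \left(13162 + H\right) = \left(\left(9 + \frac{1}{-7 - 86}\right) \left(-26\right) - 8984\right) + \left(13162 - 2301\right) = \left(\left(9 + \frac{1}{-93}\right) \left(-26\right) - 8984\right) + 10861 = \left(\left(9 - \frac{1}{93}\right) \left(-26\right) - 8984\right) + 10861 = \left(\frac{836}{93} \left(-26\right) - 8984\right) + 10861 = \left(- \frac{21736}{93} - 8984\right) + 10861 = - \frac{857248}{93} + 10861 = \frac{152825}{93}$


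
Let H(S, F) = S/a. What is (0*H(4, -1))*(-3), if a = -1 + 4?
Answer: 0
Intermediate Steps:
a = 3
H(S, F) = S/3
(0*H(4, -1))*(-3) = (0*((⅓)*4))*(-3) = (0*(4/3))*(-3) = 0*(-3) = 0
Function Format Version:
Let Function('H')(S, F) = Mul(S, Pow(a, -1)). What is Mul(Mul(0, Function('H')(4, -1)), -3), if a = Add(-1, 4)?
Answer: 0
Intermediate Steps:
a = 3
Function('H')(S, F) = Mul(Rational(1, 3), S) (Function('H')(S, F) = Mul(S, Pow(3, -1)) = Mul(S, Rational(1, 3)) = Mul(Rational(1, 3), S))
Mul(Mul(0, Function('H')(4, -1)), -3) = Mul(Mul(0, Mul(Rational(1, 3), 4)), -3) = Mul(Mul(0, Rational(4, 3)), -3) = Mul(0, -3) = 0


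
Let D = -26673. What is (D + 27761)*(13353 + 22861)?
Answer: 39400832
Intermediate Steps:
(D + 27761)*(13353 + 22861) = (-26673 + 27761)*(13353 + 22861) = 1088*36214 = 39400832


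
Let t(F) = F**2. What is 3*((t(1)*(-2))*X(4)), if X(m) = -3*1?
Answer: 18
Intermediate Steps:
X(m) = -3
3*((t(1)*(-2))*X(4)) = 3*((1**2*(-2))*(-3)) = 3*((1*(-2))*(-3)) = 3*(-2*(-3)) = 3*6 = 18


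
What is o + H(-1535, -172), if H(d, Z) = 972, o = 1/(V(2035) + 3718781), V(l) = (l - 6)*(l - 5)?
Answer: 7618196773/7837651 ≈ 972.00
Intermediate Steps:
V(l) = (-6 + l)*(-5 + l)
o = 1/7837651 (o = 1/((30 + 2035**2 - 11*2035) + 3718781) = 1/((30 + 4141225 - 22385) + 3718781) = 1/(4118870 + 3718781) = 1/7837651 ≈ 1.2759e-7)
o + H(-1535, -172) = 1/7837651 + 972 = 7618196773/7837651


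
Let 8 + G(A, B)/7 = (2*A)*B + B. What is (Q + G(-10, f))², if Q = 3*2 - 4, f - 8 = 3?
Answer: 2301289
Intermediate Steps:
f = 11 (f = 8 + 3 = 11)
G(A, B) = -56 + 7*B + 14*A*B (G(A, B) = -56 + 7*((2*A)*B + B) = -56 + 7*(2*A*B + B) = -56 + 7*(B + 2*A*B) = -56 + (7*B + 14*A*B) = -56 + 7*B + 14*A*B)
Q = 2 (Q = 6 - 4 = 2)
(Q + G(-10, f))² = (2 + (-56 + 7*11 + 14*(-10)*11))² = (2 + (-56 + 77 - 1540))² = (2 - 1519)² = (-1517)² = 2301289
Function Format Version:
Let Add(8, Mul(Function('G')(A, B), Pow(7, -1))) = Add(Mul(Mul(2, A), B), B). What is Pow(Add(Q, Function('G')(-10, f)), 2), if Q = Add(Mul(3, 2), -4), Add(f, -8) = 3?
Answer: 2301289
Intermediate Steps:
f = 11 (f = Add(8, 3) = 11)
Function('G')(A, B) = Add(-56, Mul(7, B), Mul(14, A, B)) (Function('G')(A, B) = Add(-56, Mul(7, Add(Mul(Mul(2, A), B), B))) = Add(-56, Mul(7, Add(Mul(2, A, B), B))) = Add(-56, Mul(7, Add(B, Mul(2, A, B)))) = Add(-56, Add(Mul(7, B), Mul(14, A, B))) = Add(-56, Mul(7, B), Mul(14, A, B)))
Q = 2 (Q = Add(6, -4) = 2)
Pow(Add(Q, Function('G')(-10, f)), 2) = Pow(Add(2, Add(-56, Mul(7, 11), Mul(14, -10, 11))), 2) = Pow(Add(2, Add(-56, 77, -1540)), 2) = Pow(Add(2, -1519), 2) = Pow(-1517, 2) = 2301289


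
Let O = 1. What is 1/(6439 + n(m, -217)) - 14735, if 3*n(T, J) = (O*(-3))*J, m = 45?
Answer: -98076159/6656 ≈ -14735.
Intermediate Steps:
n(T, J) = -J (n(T, J) = ((1*(-3))*J)/3 = (-3*J)/3 = -J)
1/(6439 + n(m, -217)) - 14735 = 1/(6439 - 1*(-217)) - 14735 = 1/(6439 + 217) - 14735 = 1/6656 - 14735 = -98076159/6656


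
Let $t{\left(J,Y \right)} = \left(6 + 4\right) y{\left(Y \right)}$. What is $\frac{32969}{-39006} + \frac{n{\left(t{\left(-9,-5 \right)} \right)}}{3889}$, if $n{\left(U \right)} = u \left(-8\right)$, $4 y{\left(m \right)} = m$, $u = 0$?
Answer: $- \frac{32969}{39006} \approx -0.84523$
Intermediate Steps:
$y{\left(m \right)} = \frac{m}{4}$
$t{\left(J,Y \right)} = \frac{5 Y}{2}$ ($t{\left(J,Y \right)} = \left(6 + 4\right) \frac{Y}{4} = 10 \frac{Y}{4} = \frac{5 Y}{2}$)
$n{\left(U \right)} = 0$ ($n{\left(U \right)} = 0 \left(-8\right) = 0$)
$\frac{32969}{-39006} + \frac{n{\left(t{\left(-9,-5 \right)} \right)}}{3889} = \frac{32969}{-39006} + \frac{0}{3889} = 32969 \left(- \frac{1}{39006}\right) + 0 \cdot \frac{1}{3889} = - \frac{32969}{39006} + 0 = - \frac{32969}{39006}$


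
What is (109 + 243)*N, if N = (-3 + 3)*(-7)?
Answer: 0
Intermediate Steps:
N = 0 (N = 0*(-7) = 0)
(109 + 243)*N = (109 + 243)*0 = 352*0 = 0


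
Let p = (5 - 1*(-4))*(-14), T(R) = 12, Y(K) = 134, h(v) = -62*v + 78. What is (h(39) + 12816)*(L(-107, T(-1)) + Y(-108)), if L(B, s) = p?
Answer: 83808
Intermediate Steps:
h(v) = 78 - 62*v
p = -126 (p = (5 + 4)*(-14) = 9*(-14) = -126)
L(B, s) = -126
(h(39) + 12816)*(L(-107, T(-1)) + Y(-108)) = ((78 - 62*39) + 12816)*(-126 + 134) = ((78 - 2418) + 12816)*8 = (-2340 + 12816)*8 = 10476*8 = 83808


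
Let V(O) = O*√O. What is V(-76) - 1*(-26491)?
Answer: 26491 - 152*I*√19 ≈ 26491.0 - 662.55*I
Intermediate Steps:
V(O) = O^(3/2)
V(-76) - 1*(-26491) = (-76)^(3/2) - 1*(-26491) = -152*I*√19 + 26491 = 26491 - 152*I*√19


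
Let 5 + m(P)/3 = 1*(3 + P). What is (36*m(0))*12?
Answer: -2592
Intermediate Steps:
m(P) = -6 + 3*P (m(P) = -15 + 3*(1*(3 + P)) = -15 + 3*(3 + P) = -15 + (9 + 3*P) = -6 + 3*P)
(36*m(0))*12 = (36*(-6 + 3*0))*12 = (36*(-6 + 0))*12 = (36*(-6))*12 = -216*12 = -2592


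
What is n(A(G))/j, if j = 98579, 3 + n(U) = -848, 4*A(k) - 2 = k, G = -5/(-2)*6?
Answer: -851/98579 ≈ -0.0086327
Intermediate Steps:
G = 15 (G = -5*(-1/2)*6 = (5/2)*6 = 15)
A(k) = 1/2 + k/4
n(U) = -851 (n(U) = -3 - 848 = -851)
n(A(G))/j = -851/98579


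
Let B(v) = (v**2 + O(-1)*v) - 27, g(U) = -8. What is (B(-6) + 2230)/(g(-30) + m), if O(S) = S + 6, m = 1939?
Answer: 2209/1931 ≈ 1.1440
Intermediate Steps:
O(S) = 6 + S
B(v) = -27 + v**2 + 5*v (B(v) = (v**2 + (6 - 1)*v) - 27 = (v**2 + 5*v) - 27 = -27 + v**2 + 5*v)
(B(-6) + 2230)/(g(-30) + m) = ((-27 + (-6)**2 + 5*(-6)) + 2230)/(-8 + 1939) = ((-27 + 36 - 30) + 2230)/1931 = (-21 + 2230)*(1/1931) = 2209*(1/1931) = 2209/1931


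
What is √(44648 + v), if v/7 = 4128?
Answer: 2*√18386 ≈ 271.19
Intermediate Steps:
v = 28896 (v = 7*4128 = 28896)
√(44648 + v) = √(44648 + 28896) = √73544 = 2*√18386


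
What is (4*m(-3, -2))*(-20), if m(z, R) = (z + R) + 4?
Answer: 80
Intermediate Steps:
m(z, R) = 4 + R + z (m(z, R) = (R + z) + 4 = 4 + R + z)
(4*m(-3, -2))*(-20) = (4*(4 - 2 - 3))*(-20) = (4*(-1))*(-20) = -4*(-20) = 80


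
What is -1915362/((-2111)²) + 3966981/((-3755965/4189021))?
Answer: -74054109981866398251/16737785704765 ≈ -4.4244e+6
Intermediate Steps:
-1915362/((-2111)²) + 3966981/((-3755965/4189021)) = -1915362/4456321 + 3966981/((-3755965*1/4189021)) = -1915362*1/4456321 + 3966981/(-3755965/4189021) = -1915362/4456321 + 3966981*(-4189021/3755965) = -1915362/4456321 - 16617766715601/3755965 = -74054109981866398251/16737785704765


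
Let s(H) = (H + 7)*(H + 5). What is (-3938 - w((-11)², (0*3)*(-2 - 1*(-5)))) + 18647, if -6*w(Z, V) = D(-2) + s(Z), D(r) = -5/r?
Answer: 208769/12 ≈ 17397.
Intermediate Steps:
s(H) = (5 + H)*(7 + H) (s(H) = (7 + H)*(5 + H) = (5 + H)*(7 + H))
w(Z, V) = -25/4 - 2*Z - Z²/6 (w(Z, V) = -(-5/(-2) + (35 + Z² + 12*Z))/6 = -(-5*(-½) + (35 + Z² + 12*Z))/6 = -(5/2 + (35 + Z² + 12*Z))/6 = -(75/2 + Z² + 12*Z)/6 = -25/4 - 2*Z - Z²/6)
(-3938 - w((-11)², (0*3)*(-2 - 1*(-5)))) + 18647 = (-3938 - (-25/4 - 2*(-11)² - ((-11)²)²/6)) + 18647 = (-3938 - (-25/4 - 2*121 - ⅙*121²)) + 18647 = (-3938 - (-25/4 - 242 - ⅙*14641)) + 18647 = (-3938 - (-25/4 - 242 - 14641/6)) + 18647 = (-3938 - 1*(-32261/12)) + 18647 = (-3938 + 32261/12) + 18647 = -14995/12 + 18647 = 208769/12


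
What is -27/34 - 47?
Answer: -1625/34 ≈ -47.794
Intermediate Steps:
-27/34 - 47 = -1625/34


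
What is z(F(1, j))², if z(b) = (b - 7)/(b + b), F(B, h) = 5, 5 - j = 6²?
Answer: 1/25 ≈ 0.040000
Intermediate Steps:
j = -31 (j = 5 - 1*6² = 5 - 1*36 = 5 - 36 = -31)
z(b) = (-7 + b)/(2*b) (z(b) = (-7 + b)/((2*b)) = (-7 + b)*(1/(2*b)) = (-7 + b)/(2*b))
z(F(1, j))² = ((½)*(-7 + 5)/5)² = ((½)*(⅕)*(-2))² = (-⅕)² = 1/25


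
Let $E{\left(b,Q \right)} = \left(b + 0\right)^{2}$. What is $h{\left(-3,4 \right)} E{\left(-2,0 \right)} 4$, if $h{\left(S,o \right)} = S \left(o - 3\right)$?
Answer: $-48$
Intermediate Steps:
$E{\left(b,Q \right)} = b^{2}$
$h{\left(S,o \right)} = S \left(-3 + o\right)$
$h{\left(-3,4 \right)} E{\left(-2,0 \right)} 4 = - 3 \left(-3 + 4\right) \left(-2\right)^{2} \cdot 4 = \left(-3\right) 1 \cdot 4 \cdot 4 = \left(-3\right) 4 \cdot 4 = \left(-12\right) 4 = -48$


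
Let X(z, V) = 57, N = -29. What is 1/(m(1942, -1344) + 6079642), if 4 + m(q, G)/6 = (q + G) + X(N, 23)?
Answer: 1/6083548 ≈ 1.6438e-7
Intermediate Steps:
m(q, G) = 318 + 6*G + 6*q (m(q, G) = -24 + 6*((q + G) + 57) = -24 + 6*((G + q) + 57) = -24 + 6*(57 + G + q) = -24 + (342 + 6*G + 6*q) = 318 + 6*G + 6*q)
1/(m(1942, -1344) + 6079642) = 1/((318 + 6*(-1344) + 6*1942) + 6079642) = 1/((318 - 8064 + 11652) + 6079642) = 1/(3906 + 6079642) = 1/6083548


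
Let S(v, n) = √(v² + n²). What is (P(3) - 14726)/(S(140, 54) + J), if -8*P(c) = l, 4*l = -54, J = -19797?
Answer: 4663955433/6270379088 + 235589*√5629/3135189544 ≈ 0.74944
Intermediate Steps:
l = -27/2 (l = (¼)*(-54) = -27/2 ≈ -13.500)
S(v, n) = √(n² + v²)
P(c) = 27/16 (P(c) = -⅛*(-27/2) = 27/16)
(P(3) - 14726)/(S(140, 54) + J) = (27/16 - 14726)/(√(54² + 140²) - 19797) = -235589/(16*(√(2916 + 19600) - 19797)) = -235589/(16*(√22516 - 19797)) = -235589/(16*(2*√5629 - 19797)) = -235589/(16*(-19797 + 2*√5629))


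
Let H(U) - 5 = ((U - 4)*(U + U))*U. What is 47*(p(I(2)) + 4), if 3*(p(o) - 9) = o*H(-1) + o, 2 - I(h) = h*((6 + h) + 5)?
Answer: 2115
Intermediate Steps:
I(h) = 2 - h*(11 + h) (I(h) = 2 - h*((6 + h) + 5) = 2 - h*(11 + h))
H(U) = 5 + 2*U²*(-4 + U) (H(U) = 5 + ((U - 4)*(U + U))*U = 5 + ((-4 + U)*(2*U))*U = 5 + (2*U*(-4 + U))*U = 5 + 2*U²*(-4 + U))
p(o) = 9 - 4*o/3 (p(o) = 9 + (o*(5 - 8*(-1)² + 2*(-1)³) + o)/3 = 9 + (o*(5 - 8*1 + 2*(-1)) + o)/3 = 9 + (o*(5 - 8 - 2) + o)/3 = 9 + (o*(-5) + o)/3 = 9 + (-5*o + o)/3 = 9 + (-4*o)/3 = 9 - 4*o/3)
47*(p(I(2)) + 4) = 47*((9 - 4*(2 - 1*2² - 11*2)/3) + 4) = 47*((9 - 4*(2 - 1*4 - 22)/3) + 4) = 47*((9 - 4*(2 - 4 - 22)/3) + 4) = 47*((9 - 4/3*(-24)) + 4) = 47*((9 + 32) + 4) = 47*(41 + 4) = 47*45 = 2115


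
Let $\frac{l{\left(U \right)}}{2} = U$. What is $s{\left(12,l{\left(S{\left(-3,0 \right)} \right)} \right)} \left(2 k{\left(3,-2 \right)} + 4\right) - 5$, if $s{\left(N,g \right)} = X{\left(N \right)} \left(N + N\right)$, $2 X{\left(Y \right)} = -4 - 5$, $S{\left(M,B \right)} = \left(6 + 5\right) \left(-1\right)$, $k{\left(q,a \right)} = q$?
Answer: $-1085$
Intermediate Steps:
$S{\left(M,B \right)} = -11$ ($S{\left(M,B \right)} = 11 \left(-1\right) = -11$)
$l{\left(U \right)} = 2 U$
$X{\left(Y \right)} = - \frac{9}{2}$ ($X{\left(Y \right)} = \frac{-4 - 5}{2} = \frac{1}{2} \left(-9\right) = - \frac{9}{2}$)
$s{\left(N,g \right)} = - 9 N$ ($s{\left(N,g \right)} = - \frac{9 \left(N + N\right)}{2} = - \frac{9 \cdot 2 N}{2} = - 9 N$)
$s{\left(12,l{\left(S{\left(-3,0 \right)} \right)} \right)} \left(2 k{\left(3,-2 \right)} + 4\right) - 5 = \left(-9\right) 12 \left(2 \cdot 3 + 4\right) - 5 = - 108 \left(6 + 4\right) - 5 = \left(-108\right) 10 - 5 = -1080 - 5 = -1085$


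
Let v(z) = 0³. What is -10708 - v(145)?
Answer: -10708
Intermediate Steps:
v(z) = 0
-10708 - v(145) = -10708 - 1*0 = -10708 + 0 = -10708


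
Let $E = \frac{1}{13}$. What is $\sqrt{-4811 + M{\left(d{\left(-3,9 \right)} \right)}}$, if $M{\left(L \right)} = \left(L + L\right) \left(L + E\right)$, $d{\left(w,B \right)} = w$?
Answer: $\frac{11 i \sqrt{6695}}{13} \approx 69.235 i$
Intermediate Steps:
$E = \frac{1}{13} \approx 0.076923$
$M{\left(L \right)} = 2 L \left(\frac{1}{13} + L\right)$ ($M{\left(L \right)} = \left(L + L\right) \left(L + \frac{1}{13}\right) = 2 L \left(\frac{1}{13} + L\right)$)
$\sqrt{-4811 + M{\left(d{\left(-3,9 \right)} \right)}} = \sqrt{-4811 + \frac{2}{13} \left(-3\right) \left(1 + 13 \left(-3\right)\right)} = \sqrt{-4811 + \frac{2}{13} \left(-3\right) \left(1 - 39\right)} = \sqrt{-4811 + \frac{2}{13} \left(-3\right) \left(-38\right)} = \sqrt{-4811 + \frac{228}{13}} = \sqrt{- \frac{62315}{13}} = \frac{11 i \sqrt{6695}}{13}$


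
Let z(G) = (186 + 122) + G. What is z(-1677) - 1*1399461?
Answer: -1400830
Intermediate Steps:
z(G) = 308 + G
z(-1677) - 1*1399461 = (308 - 1677) - 1*1399461 = -1369 - 1399461 = -1400830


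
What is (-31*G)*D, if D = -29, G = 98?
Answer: 88102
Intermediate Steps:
(-31*G)*D = -31*98*(-29) = -3038*(-29) = 88102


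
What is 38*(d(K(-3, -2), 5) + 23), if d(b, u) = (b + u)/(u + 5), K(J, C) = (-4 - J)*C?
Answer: 4503/5 ≈ 900.60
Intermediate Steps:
K(J, C) = C*(-4 - J)
d(b, u) = (b + u)/(5 + u)
38*(d(K(-3, -2), 5) + 23) = 38*((-1*(-2)*(4 - 3) + 5)/(5 + 5) + 23) = 38*((-1*(-2)*1 + 5)/10 + 23) = 38*((2 + 5)/10 + 23) = 38*((1/10)*7 + 23) = 38*(7/10 + 23) = 38*(237/10) = 4503/5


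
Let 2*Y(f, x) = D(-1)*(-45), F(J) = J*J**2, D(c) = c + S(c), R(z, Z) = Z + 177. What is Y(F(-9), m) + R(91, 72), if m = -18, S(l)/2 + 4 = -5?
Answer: 1353/2 ≈ 676.50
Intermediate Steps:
S(l) = -18 (S(l) = -8 + 2*(-5) = -8 - 10 = -18)
R(z, Z) = 177 + Z
D(c) = -18 + c (D(c) = c - 18 = -18 + c)
F(J) = J**3
Y(f, x) = 855/2 (Y(f, x) = ((-18 - 1)*(-45))/2 = (-19*(-45))/2 = (1/2)*855 = 855/2)
Y(F(-9), m) + R(91, 72) = 855/2 + (177 + 72) = 855/2 + 249 = 1353/2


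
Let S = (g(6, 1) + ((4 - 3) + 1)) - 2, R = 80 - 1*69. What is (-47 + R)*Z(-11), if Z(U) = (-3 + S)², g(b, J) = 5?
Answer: -144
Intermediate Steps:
R = 11 (R = 80 - 69 = 11)
S = 5 (S = (5 + ((4 - 3) + 1)) - 2 = (5 + (1 + 1)) - 2 = (5 + 2) - 2 = 7 - 2 = 5)
Z(U) = 4 (Z(U) = (-3 + 5)² = 2² = 4)
(-47 + R)*Z(-11) = (-47 + 11)*4 = -36*4 = -144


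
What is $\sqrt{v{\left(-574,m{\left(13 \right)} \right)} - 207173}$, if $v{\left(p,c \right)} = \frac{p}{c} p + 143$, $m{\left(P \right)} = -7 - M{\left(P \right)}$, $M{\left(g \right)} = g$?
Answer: $\frac{i \sqrt{5587595}}{5} \approx 472.76 i$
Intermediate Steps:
$m{\left(P \right)} = -7 - P$
$v{\left(p,c \right)} = 143 + \frac{p^{2}}{c}$ ($v{\left(p,c \right)} = \frac{p^{2}}{c} + 143 = 143 + \frac{p^{2}}{c}$)
$\sqrt{v{\left(-574,m{\left(13 \right)} \right)} - 207173} = \sqrt{\left(143 + \frac{\left(-574\right)^{2}}{-7 - 13}\right) - 207173} = \sqrt{\left(143 + \frac{1}{-7 - 13} \cdot 329476\right) - 207173} = \sqrt{\left(143 + \frac{1}{-20} \cdot 329476\right) - 207173} = \sqrt{\left(143 - \frac{82369}{5}\right) - 207173} = \sqrt{- \frac{81654}{5} - 207173} = \sqrt{- \frac{1117519}{5}} = \frac{i \sqrt{5587595}}{5}$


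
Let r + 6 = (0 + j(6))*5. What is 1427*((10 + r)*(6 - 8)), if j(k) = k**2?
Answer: -525136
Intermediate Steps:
r = 174 (r = -6 + (0 + 6**2)*5 = -6 + (0 + 36)*5 = -6 + 36*5 = -6 + 180 = 174)
1427*((10 + r)*(6 - 8)) = 1427*((10 + 174)*(6 - 8)) = 1427*(184*(-2)) = 1427*(-368) = -525136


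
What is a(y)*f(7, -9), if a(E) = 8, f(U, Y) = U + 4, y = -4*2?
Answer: 88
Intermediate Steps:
y = -8
f(U, Y) = 4 + U
a(y)*f(7, -9) = 8*(4 + 7) = 8*11 = 88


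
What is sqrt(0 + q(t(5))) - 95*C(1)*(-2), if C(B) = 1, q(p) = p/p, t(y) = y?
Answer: 191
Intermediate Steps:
q(p) = 1
sqrt(0 + q(t(5))) - 95*C(1)*(-2) = sqrt(0 + 1) - 95*(-2) = sqrt(1) - 95*(-2) = 1 + 190 = 191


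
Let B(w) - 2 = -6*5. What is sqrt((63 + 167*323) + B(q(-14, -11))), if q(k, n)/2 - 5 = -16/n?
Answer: 2*sqrt(13494) ≈ 232.33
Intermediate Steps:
q(k, n) = 10 - 32/n (q(k, n) = 10 + 2*(-16/n) = 10 - 32/n)
B(w) = -28 (B(w) = 2 - 6*5 = 2 - 30 = -28)
sqrt((63 + 167*323) + B(q(-14, -11))) = sqrt((63 + 167*323) - 28) = sqrt((63 + 53941) - 28) = sqrt(54004 - 28) = sqrt(53976) = 2*sqrt(13494)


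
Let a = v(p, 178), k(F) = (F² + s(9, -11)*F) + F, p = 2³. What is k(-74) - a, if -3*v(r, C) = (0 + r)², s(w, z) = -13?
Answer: 19156/3 ≈ 6385.3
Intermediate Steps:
p = 8
v(r, C) = -r²/3 (v(r, C) = -(0 + r)²/3 = -r²/3)
k(F) = F² - 12*F (k(F) = (F² - 13*F) + F = F² - 12*F)
a = -64/3 (a = -⅓*8² = -⅓*64 = -64/3 ≈ -21.333)
k(-74) - a = -74*(-12 - 74) - 1*(-64/3) = -74*(-86) + 64/3 = 6364 + 64/3 = 19156/3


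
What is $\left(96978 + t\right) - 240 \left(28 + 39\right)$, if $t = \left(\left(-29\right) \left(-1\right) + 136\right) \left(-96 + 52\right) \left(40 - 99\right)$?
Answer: $509238$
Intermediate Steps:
$t = 428340$ ($t = \left(29 + 136\right) \left(\left(-44\right) \left(-59\right)\right) = 165 \cdot 2596 = 428340$)
$\left(96978 + t\right) - 240 \left(28 + 39\right) = \left(96978 + 428340\right) - 240 \left(28 + 39\right) = 525318 - 16080 = 509238$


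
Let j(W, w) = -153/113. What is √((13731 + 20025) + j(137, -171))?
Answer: 5*√17240523/113 ≈ 183.72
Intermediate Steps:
j(W, w) = -153/113 (j(W, w) = -153*1/113 = -153/113)
√((13731 + 20025) + j(137, -171)) = √((13731 + 20025) - 153/113) = √(33756 - 153/113) = √(3814275/113) = 5*√17240523/113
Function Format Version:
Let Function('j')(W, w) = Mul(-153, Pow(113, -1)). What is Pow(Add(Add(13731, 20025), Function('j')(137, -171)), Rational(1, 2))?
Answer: Mul(Rational(5, 113), Pow(17240523, Rational(1, 2))) ≈ 183.72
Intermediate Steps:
Function('j')(W, w) = Rational(-153, 113) (Function('j')(W, w) = Mul(-153, Rational(1, 113)) = Rational(-153, 113))
Pow(Add(Add(13731, 20025), Function('j')(137, -171)), Rational(1, 2)) = Pow(Add(Add(13731, 20025), Rational(-153, 113)), Rational(1, 2)) = Pow(Add(33756, Rational(-153, 113)), Rational(1, 2)) = Pow(Rational(3814275, 113), Rational(1, 2)) = Mul(Rational(5, 113), Pow(17240523, Rational(1, 2)))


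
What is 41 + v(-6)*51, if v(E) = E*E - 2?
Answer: 1775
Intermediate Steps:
v(E) = -2 + E² (v(E) = E² - 2 = -2 + E²)
41 + v(-6)*51 = 41 + (-2 + (-6)²)*51 = 41 + (-2 + 36)*51 = 41 + 34*51 = 41 + 1734 = 1775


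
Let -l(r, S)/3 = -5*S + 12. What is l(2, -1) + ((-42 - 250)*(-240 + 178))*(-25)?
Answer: -452651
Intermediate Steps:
l(r, S) = -36 + 15*S (l(r, S) = -3*(-5*S + 12) = -3*(12 - 5*S) = -36 + 15*S)
l(2, -1) + ((-42 - 250)*(-240 + 178))*(-25) = (-36 + 15*(-1)) + ((-42 - 250)*(-240 + 178))*(-25) = (-36 - 15) - 292*(-62)*(-25) = -51 + 18104*(-25) = -51 - 452600 = -452651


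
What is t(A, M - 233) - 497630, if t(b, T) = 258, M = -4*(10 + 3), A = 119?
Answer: -497372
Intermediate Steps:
M = -52 (M = -4*13 = -52)
t(A, M - 233) - 497630 = 258 - 497630 = -497372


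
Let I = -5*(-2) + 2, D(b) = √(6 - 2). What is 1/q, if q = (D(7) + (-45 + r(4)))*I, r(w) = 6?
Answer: -1/444 ≈ -0.0022523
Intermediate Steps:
D(b) = 2 (D(b) = √4 = 2)
I = 12 (I = 10 + 2 = 12)
q = -444 (q = (2 + (-45 + 6))*12 = (2 - 39)*12 = -37*12 = -444)
1/q = 1/(-444) = -1/444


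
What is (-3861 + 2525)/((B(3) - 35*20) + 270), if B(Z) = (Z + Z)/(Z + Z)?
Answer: 1336/429 ≈ 3.1142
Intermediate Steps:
B(Z) = 1 (B(Z) = (2*Z)/((2*Z)) = (2*Z)*(1/(2*Z)) = 1)
(-3861 + 2525)/((B(3) - 35*20) + 270) = (-3861 + 2525)/((1 - 35*20) + 270) = -1336/((1 - 700) + 270) = -1336/(-699 + 270) = -1336/(-429) = -1336*(-1/429) = 1336/429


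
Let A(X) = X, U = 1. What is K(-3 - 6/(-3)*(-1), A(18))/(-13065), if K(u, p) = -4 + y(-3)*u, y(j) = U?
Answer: 3/4355 ≈ 0.00068886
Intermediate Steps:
y(j) = 1
K(u, p) = -4 + u (K(u, p) = -4 + 1*u = -4 + u)
K(-3 - 6/(-3)*(-1), A(18))/(-13065) = (-4 + (-3 - 6/(-3)*(-1)))/(-13065) = (-4 + (-3 - 6*(-1/3)*(-1)))*(-1/13065) = (-4 + (-3 + 2*(-1)))*(-1/13065) = (-4 + (-3 - 2))*(-1/13065) = (-4 - 5)*(-1/13065) = -9*(-1/13065) = 3/4355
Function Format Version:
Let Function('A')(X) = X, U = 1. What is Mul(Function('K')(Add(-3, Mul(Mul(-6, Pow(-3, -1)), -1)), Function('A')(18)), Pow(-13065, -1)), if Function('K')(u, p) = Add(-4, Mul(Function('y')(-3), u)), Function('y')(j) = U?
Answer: Rational(3, 4355) ≈ 0.00068886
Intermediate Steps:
Function('y')(j) = 1
Function('K')(u, p) = Add(-4, u) (Function('K')(u, p) = Add(-4, Mul(1, u)) = Add(-4, u))
Mul(Function('K')(Add(-3, Mul(Mul(-6, Pow(-3, -1)), -1)), Function('A')(18)), Pow(-13065, -1)) = Mul(Add(-4, Add(-3, Mul(Mul(-6, Pow(-3, -1)), -1))), Pow(-13065, -1)) = Mul(Add(-4, Add(-3, Mul(Mul(-6, Rational(-1, 3)), -1))), Rational(-1, 13065)) = Mul(Add(-4, Add(-3, Mul(2, -1))), Rational(-1, 13065)) = Mul(Add(-4, Add(-3, -2)), Rational(-1, 13065)) = Mul(Add(-4, -5), Rational(-1, 13065)) = Mul(-9, Rational(-1, 13065)) = Rational(3, 4355)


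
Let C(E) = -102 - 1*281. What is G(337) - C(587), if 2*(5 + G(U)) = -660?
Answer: 48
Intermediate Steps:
G(U) = -335 (G(U) = -5 + (½)*(-660) = -5 - 330 = -335)
C(E) = -383 (C(E) = -102 - 281 = -383)
G(337) - C(587) = -335 - 1*(-383) = -335 + 383 = 48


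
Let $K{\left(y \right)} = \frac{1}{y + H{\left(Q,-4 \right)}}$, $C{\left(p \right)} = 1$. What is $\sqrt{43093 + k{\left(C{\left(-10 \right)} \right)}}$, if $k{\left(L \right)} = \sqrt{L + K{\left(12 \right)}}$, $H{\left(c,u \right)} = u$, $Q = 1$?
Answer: $\frac{\sqrt{172372 + 3 \sqrt{2}}}{2} \approx 207.59$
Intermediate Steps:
$K{\left(y \right)} = \frac{1}{-4 + y}$ ($K{\left(y \right)} = \frac{1}{y - 4} = \frac{1}{-4 + y}$)
$k{\left(L \right)} = \sqrt{\frac{1}{8} + L}$ ($k{\left(L \right)} = \sqrt{L + \frac{1}{-4 + 12}} = \sqrt{L + \frac{1}{8}} = \sqrt{\frac{1}{8} + L}$)
$\sqrt{43093 + k{\left(C{\left(-10 \right)} \right)}} = \sqrt{43093 + \frac{\sqrt{2 + 16 \cdot 1}}{4}} = \sqrt{43093 + \frac{\sqrt{2 + 16}}{4}} = \sqrt{43093 + \frac{\sqrt{18}}{4}} = \sqrt{43093 + \frac{3 \sqrt{2}}{4}}$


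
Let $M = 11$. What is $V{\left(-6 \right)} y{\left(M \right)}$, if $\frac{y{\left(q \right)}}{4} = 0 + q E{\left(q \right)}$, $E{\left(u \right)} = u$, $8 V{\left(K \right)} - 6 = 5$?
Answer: $\frac{1331}{2} \approx 665.5$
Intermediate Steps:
$V{\left(K \right)} = \frac{11}{8}$ ($V{\left(K \right)} = \frac{3}{4} + \frac{1}{8} \cdot 5 = \frac{3}{4} + \frac{5}{8} = \frac{11}{8}$)
$y{\left(q \right)} = 4 q^{2}$ ($y{\left(q \right)} = 4 \left(0 + q q\right) = 4 \left(0 + q^{2}\right) = 4 q^{2}$)
$V{\left(-6 \right)} y{\left(M \right)} = \frac{11 \cdot 4 \cdot 11^{2}}{8} = \frac{11 \cdot 4 \cdot 121}{8} = \frac{11}{8} \cdot 484 = \frac{1331}{2}$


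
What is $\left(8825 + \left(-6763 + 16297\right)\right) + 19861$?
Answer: $38220$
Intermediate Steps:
$\left(8825 + \left(-6763 + 16297\right)\right) + 19861 = \left(8825 + 9534\right) + 19861 = 18359 + 19861 = 38220$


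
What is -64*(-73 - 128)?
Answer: 12864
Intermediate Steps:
-64*(-73 - 128) = -64*(-201) = 12864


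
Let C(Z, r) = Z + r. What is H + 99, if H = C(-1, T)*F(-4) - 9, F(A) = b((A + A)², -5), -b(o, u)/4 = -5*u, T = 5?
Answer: -310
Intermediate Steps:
b(o, u) = 20*u (b(o, u) = -(-20)*u = 20*u)
F(A) = -100 (F(A) = 20*(-5) = -100)
H = -409 (H = (-1 + 5)*(-100) - 9 = 4*(-100) - 9 = -400 - 9 = -409)
H + 99 = -409 + 99 = -310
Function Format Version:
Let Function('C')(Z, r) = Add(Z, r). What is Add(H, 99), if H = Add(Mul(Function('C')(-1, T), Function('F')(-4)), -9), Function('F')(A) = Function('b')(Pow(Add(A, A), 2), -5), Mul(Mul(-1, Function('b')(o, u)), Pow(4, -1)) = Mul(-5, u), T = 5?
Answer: -310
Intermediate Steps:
Function('b')(o, u) = Mul(20, u) (Function('b')(o, u) = Mul(-4, Mul(-5, u)) = Mul(20, u))
Function('F')(A) = -100 (Function('F')(A) = Mul(20, -5) = -100)
H = -409 (H = Add(Mul(Add(-1, 5), -100), -9) = Add(Mul(4, -100), -9) = Add(-400, -9) = -409)
Add(H, 99) = Add(-409, 99) = -310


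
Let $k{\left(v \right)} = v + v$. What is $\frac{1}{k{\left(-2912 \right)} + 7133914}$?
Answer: $\frac{1}{7128090} \approx 1.4029 \cdot 10^{-7}$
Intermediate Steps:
$k{\left(v \right)} = 2 v$
$\frac{1}{k{\left(-2912 \right)} + 7133914} = \frac{1}{2 \left(-2912\right) + 7133914} = \frac{1}{-5824 + 7133914} = \frac{1}{7128090}$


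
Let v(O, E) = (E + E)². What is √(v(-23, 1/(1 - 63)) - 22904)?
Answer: I*√22010743/31 ≈ 151.34*I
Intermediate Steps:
v(O, E) = 4*E² (v(O, E) = (2*E)² = 4*E²)
√(v(-23, 1/(1 - 63)) - 22904) = √(4*(1/(1 - 63))² - 22904) = √(4*(1/(-62))² - 22904) = √(4*(-1/62)² - 22904) = √(4*(1/3844) - 22904) = √(1/961 - 22904) = √(-22010743/961) = I*√22010743/31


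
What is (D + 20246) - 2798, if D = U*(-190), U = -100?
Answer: 36448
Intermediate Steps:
D = 19000 (D = -100*(-190) = 19000)
(D + 20246) - 2798 = (19000 + 20246) - 2798 = 39246 - 2798 = 36448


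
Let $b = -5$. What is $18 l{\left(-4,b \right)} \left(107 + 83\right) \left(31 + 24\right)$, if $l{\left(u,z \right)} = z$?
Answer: $-940500$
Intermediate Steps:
$18 l{\left(-4,b \right)} \left(107 + 83\right) \left(31 + 24\right) = 18 \left(-5\right) \left(107 + 83\right) \left(31 + 24\right) = - 90 \cdot 190 \cdot 55 = \left(-90\right) 10450 = -940500$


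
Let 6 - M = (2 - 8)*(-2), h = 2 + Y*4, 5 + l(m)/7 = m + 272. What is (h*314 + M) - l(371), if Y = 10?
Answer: 8716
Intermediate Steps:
l(m) = 1869 + 7*m (l(m) = -35 + 7*(m + 272) = -35 + 7*(272 + m) = -35 + (1904 + 7*m) = 1869 + 7*m)
h = 42 (h = 2 + 10*4 = 2 + 40 = 42)
M = -6 (M = 6 - (2 - 8)*(-2) = 6 - (-6)*(-2) = 6 - 1*12 = 6 - 12 = -6)
(h*314 + M) - l(371) = (42*314 - 6) - (1869 + 7*371) = (13188 - 6) - (1869 + 2597) = 13182 - 1*4466 = 13182 - 4466 = 8716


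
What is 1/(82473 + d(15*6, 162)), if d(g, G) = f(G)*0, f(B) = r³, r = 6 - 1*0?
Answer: 1/82473 ≈ 1.2125e-5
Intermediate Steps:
r = 6 (r = 6 + 0 = 6)
f(B) = 216 (f(B) = 6³ = 216)
d(g, G) = 0 (d(g, G) = 216*0 = 0)
1/(82473 + d(15*6, 162)) = 1/(82473 + 0) = 1/82473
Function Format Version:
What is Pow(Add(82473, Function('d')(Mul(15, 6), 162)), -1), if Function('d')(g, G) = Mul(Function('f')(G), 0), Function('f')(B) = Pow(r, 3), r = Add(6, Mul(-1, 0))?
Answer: Rational(1, 82473) ≈ 1.2125e-5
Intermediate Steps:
r = 6 (r = Add(6, 0) = 6)
Function('f')(B) = 216 (Function('f')(B) = Pow(6, 3) = 216)
Function('d')(g, G) = 0 (Function('d')(g, G) = Mul(216, 0) = 0)
Pow(Add(82473, Function('d')(Mul(15, 6), 162)), -1) = Pow(Add(82473, 0), -1) = Pow(82473, -1) = Rational(1, 82473)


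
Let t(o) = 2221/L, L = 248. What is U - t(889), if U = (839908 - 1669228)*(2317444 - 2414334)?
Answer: 19927498068179/248 ≈ 8.0353e+10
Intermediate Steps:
t(o) = 2221/248
U = 80352814800 (U = -829320*(-96890) = 80352814800)
U - t(889) = 80352814800 - 1*2221/248 = 80352814800 - 2221/248 = 19927498068179/248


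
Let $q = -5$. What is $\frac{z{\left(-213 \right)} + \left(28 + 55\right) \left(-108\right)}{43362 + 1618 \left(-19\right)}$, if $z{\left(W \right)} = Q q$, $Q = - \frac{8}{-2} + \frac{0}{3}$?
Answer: $- \frac{2246}{3155} \approx -0.71189$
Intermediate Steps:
$Q = 4$ ($Q = \left(-8\right) \left(- \frac{1}{2}\right) + 0 \cdot \frac{1}{3} = 4 + 0 = 4$)
$z{\left(W \right)} = -20$ ($z{\left(W \right)} = 4 \left(-5\right) = -20$)
$\frac{z{\left(-213 \right)} + \left(28 + 55\right) \left(-108\right)}{43362 + 1618 \left(-19\right)} = \frac{-20 + \left(28 + 55\right) \left(-108\right)}{43362 + 1618 \left(-19\right)} = \frac{-20 + 83 \left(-108\right)}{43362 - 30742} = \frac{-20 - 8964}{12620} = \left(-8984\right) \frac{1}{12620} = - \frac{2246}{3155}$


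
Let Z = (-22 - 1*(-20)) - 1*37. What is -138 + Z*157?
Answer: -6261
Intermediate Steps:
Z = -39 (Z = (-22 + 20) - 37 = -2 - 37 = -39)
-138 + Z*157 = -138 - 39*157 = -138 - 6123 = -6261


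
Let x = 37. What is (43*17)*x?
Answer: 27047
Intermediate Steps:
(43*17)*x = (43*17)*37 = 731*37 = 27047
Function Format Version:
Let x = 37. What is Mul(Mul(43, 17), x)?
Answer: 27047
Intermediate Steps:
Mul(Mul(43, 17), x) = Mul(Mul(43, 17), 37) = Mul(731, 37) = 27047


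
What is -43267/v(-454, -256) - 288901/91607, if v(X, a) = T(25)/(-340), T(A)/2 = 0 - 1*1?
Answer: -673805500631/91607 ≈ -7.3554e+6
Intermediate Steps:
T(A) = -2 (T(A) = 2*(0 - 1*1) = 2*(0 - 1) = 2*(-1) = -2)
v(X, a) = 1/170 (v(X, a) = -2/(-340) = -2*(-1/340) = 1/170)
-43267/v(-454, -256) - 288901/91607 = -43267/1/170 - 288901/91607 = -43267*170 - 288901*1/91607 = -7355390 - 288901/91607 = -673805500631/91607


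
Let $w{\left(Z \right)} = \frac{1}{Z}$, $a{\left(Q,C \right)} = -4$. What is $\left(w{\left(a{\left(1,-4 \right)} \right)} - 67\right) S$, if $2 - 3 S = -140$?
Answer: $- \frac{19099}{6} \approx -3183.2$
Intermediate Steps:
$S = \frac{142}{3}$ ($S = \frac{2}{3} - - \frac{140}{3} = \frac{2}{3} + \frac{140}{3} = \frac{142}{3} \approx 47.333$)
$\left(w{\left(a{\left(1,-4 \right)} \right)} - 67\right) S = \left(\frac{1}{-4} - 67\right) \frac{142}{3} = \left(- \frac{1}{4} - 67\right) \frac{142}{3} = \left(- \frac{269}{4}\right) \frac{142}{3} = - \frac{19099}{6}$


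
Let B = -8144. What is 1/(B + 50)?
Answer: -1/8094 ≈ -0.00012355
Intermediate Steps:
1/(B + 50) = 1/(-8144 + 50) = 1/(-8094) = -1/8094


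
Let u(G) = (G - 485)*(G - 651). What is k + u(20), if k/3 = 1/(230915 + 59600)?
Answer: 85241458728/290515 ≈ 2.9342e+5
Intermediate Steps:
u(G) = (-651 + G)*(-485 + G) (u(G) = (-485 + G)*(-651 + G) = (-651 + G)*(-485 + G))
k = 3/290515 (k = 3/(230915 + 59600) = 3/290515 ≈ 1.0326e-5)
k + u(20) = 3/290515 + (315735 + 20² - 1136*20) = 3/290515 + (315735 + 400 - 22720) = 3/290515 + 293415 = 85241458728/290515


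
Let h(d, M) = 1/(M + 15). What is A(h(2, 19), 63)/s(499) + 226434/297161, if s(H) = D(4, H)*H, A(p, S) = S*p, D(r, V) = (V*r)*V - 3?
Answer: 3826316387424387/5021472033529526 ≈ 0.76199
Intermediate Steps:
D(r, V) = -3 + r*V**2 (D(r, V) = r*V**2 - 3 = -3 + r*V**2)
h(d, M) = 1/(15 + M)
s(H) = H*(-3 + 4*H**2) (s(H) = (-3 + 4*H**2)*H = H*(-3 + 4*H**2))
A(h(2, 19), 63)/s(499) + 226434/297161 = (63/(15 + 19))/((499*(-3 + 4*499**2))) + 226434/297161 = (63/34)/((499*(-3 + 4*249001))) + 226434*(1/297161) = (63*(1/34))/((499*(-3 + 996004))) + 226434/297161 = 63/(34*((499*996001))) + 226434/297161 = (63/34)/497004499 + 226434/297161 = (63/34)*(1/497004499) + 226434/297161 = 63/16898152966 + 226434/297161 = 3826316387424387/5021472033529526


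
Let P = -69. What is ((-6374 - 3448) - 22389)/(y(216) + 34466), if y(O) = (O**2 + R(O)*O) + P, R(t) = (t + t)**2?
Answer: -32211/40391837 ≈ -0.00079746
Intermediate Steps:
R(t) = 4*t**2 (R(t) = (2*t)**2 = 4*t**2)
y(O) = -69 + O**2 + 4*O**3 (y(O) = (O**2 + (4*O**2)*O) - 69 = (O**2 + 4*O**3) - 69 = -69 + O**2 + 4*O**3)
((-6374 - 3448) - 22389)/(y(216) + 34466) = ((-6374 - 3448) - 22389)/((-69 + 216**2 + 4*216**3) + 34466) = (-9822 - 22389)/((-69 + 46656 + 4*10077696) + 34466) = -32211/((-69 + 46656 + 40310784) + 34466) = -32211/(40357371 + 34466) = -32211/40391837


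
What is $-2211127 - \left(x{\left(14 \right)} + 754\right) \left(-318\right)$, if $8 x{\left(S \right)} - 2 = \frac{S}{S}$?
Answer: $- \frac{7884943}{4} \approx -1.9712 \cdot 10^{6}$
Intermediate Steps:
$x{\left(S \right)} = \frac{3}{8}$ ($x{\left(S \right)} = \frac{1}{4} + \frac{S \frac{1}{S}}{8} = \frac{1}{4} + \frac{1}{8} \cdot 1 = \frac{1}{4} + \frac{1}{8} = \frac{3}{8}$)
$-2211127 - \left(x{\left(14 \right)} + 754\right) \left(-318\right) = -2211127 - \left(\frac{3}{8} + 754\right) \left(-318\right) = -2211127 - \frac{6035}{8} \left(-318\right) = -2211127 - - \frac{959565}{4} = -2211127 + \frac{959565}{4} = - \frac{7884943}{4}$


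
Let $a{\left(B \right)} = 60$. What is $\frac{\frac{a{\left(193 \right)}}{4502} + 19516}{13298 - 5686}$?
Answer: $\frac{1996843}{778846} \approx 2.5638$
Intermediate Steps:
$\frac{\frac{a{\left(193 \right)}}{4502} + 19516}{13298 - 5686} = \frac{\frac{60}{4502} + 19516}{13298 - 5686} = \frac{60 \cdot \frac{1}{4502} + 19516}{7612} = \left(\frac{30}{2251} + 19516\right) \frac{1}{7612} = \frac{43930546}{2251} \cdot \frac{1}{7612} = \frac{1996843}{778846}$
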